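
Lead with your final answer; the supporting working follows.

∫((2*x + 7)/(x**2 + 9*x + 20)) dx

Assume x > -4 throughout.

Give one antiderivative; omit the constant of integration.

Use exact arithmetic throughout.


The answer is -log(x + 4) + 3*log(x + 5).
Step 1. Decompose ∫((2*x + 7)/(x**2 + 9*x + 20)) dx by partial fractions, (2*x + 7)/(x**2 + 9*x + 20) = 3/(x + 5) - 1/(x + 4): now ∫(-1/(x + 4)) dx + ∫(3/(x + 5)) dx.
Step 2. Evaluate the standard form [assuming x > -5]: now 3*log(x + 5) + ∫(-1/(x + 4)) dx.
Step 3. Evaluate the standard form [assuming x > -4]: now -log(x + 4) + 3*log(x + 5).
Answer: -log(x + 4) + 3*log(x + 5).


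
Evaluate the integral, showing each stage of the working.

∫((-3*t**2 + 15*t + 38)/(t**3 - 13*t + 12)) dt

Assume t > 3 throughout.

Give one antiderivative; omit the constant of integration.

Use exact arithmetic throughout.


Step 1. Decompose ∫((-3*t**2 + 15*t + 38)/(t**3 - 13*t + 12)) dt by partial fractions, (-3*t**2 + 15*t + 38)/(t**3 - 13*t + 12) = -2/(t + 4) - 5/(t - 1) + 4/(t - 3): now ∫(4/(t - 3)) dt + ∫(-5/(t - 1)) dt + ∫(-2/(t + 4)) dt.
Step 2. Evaluate the standard form [assuming t > -4]: now -2*log(t + 4) + ∫(4/(t - 3)) dt + ∫(-5/(t - 1)) dt.
Step 3. Evaluate the standard form [assuming t > 1]: now -5*log(t - 1) - 2*log(t + 4) + ∫(4/(t - 3)) dt.
Step 4. Evaluate the standard form [assuming t > 3]: now 4*log(t - 3) - 5*log(t - 1) - 2*log(t + 4).
Answer: 4*log(t - 3) - 5*log(t - 1) - 2*log(t + 4).


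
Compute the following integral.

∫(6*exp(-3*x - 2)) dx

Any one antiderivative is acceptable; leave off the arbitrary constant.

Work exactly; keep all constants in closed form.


Answer: -2*exp(-3*x - 2).


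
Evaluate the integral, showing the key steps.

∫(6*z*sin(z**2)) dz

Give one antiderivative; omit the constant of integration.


Step 1. Substitute u = z**2, turning ∫(6*z*sin(z**2)) dz into ∫(3*sin(u)) du: now ∫(3*sin(u)) du.
Step 2. Evaluate the standard form: now -3*cos(u).
Step 3. Substitute back u = z**2: now -3*cos(z**2).
Answer: -3*cos(z**2).


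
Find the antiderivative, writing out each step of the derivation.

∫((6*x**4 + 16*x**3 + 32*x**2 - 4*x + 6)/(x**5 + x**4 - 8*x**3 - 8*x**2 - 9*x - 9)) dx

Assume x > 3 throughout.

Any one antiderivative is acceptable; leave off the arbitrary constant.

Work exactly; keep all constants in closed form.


Step 1. Decompose ∫((6*x**4 + 16*x**3 + 32*x**2 - 4*x + 6)/(x**5 + x**4 - 8*x**3 - 8*x**2 - 9*x - 9)) dx by partial fractions, (6*x**4 + 16*x**3 + 32*x**2 - 4*x + 6)/(x**5 + x**4 - 8*x**3 - 8*x**2 - 9*x - 9) = 2/(x**2 + 1) + 3/(x + 3) - 2/(x + 1) + 5/(x - 3): now ∫(5/(x - 3)) dx + ∫(-2/(x + 1)) dx + ∫(3/(x + 3)) dx + ∫(2/(x**2 + 1)) dx.
Step 2. Evaluate the standard form [assuming x > -3]: now 3*log(x + 3) + ∫(5/(x - 3)) dx + ∫(-2/(x + 1)) dx + ∫(2/(x**2 + 1)) dx.
Step 3. Evaluate the standard form [assuming x > -1]: now -2*log(x + 1) + 3*log(x + 3) + ∫(5/(x - 3)) dx + ∫(2/(x**2 + 1)) dx.
Step 4. Evaluate the standard form [assuming x > 3]: now 5*log(x - 3) - 2*log(x + 1) + 3*log(x + 3) + ∫(2/(x**2 + 1)) dx.
Step 5. Evaluate the standard form: now 5*log(x - 3) - 2*log(x + 1) + 3*log(x + 3) + 2*atan(x).
Answer: 5*log(x - 3) - 2*log(x + 1) + 3*log(x + 3) + 2*atan(x).


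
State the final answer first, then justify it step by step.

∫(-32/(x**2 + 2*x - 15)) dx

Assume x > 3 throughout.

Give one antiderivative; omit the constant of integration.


The answer is -4*log(x - 3) + 4*log(x + 5).
Step 1. Decompose ∫(-32/(x**2 + 2*x - 15)) dx by partial fractions, -32/(x**2 + 2*x - 15) = 4/(x + 5) - 4/(x - 3): now ∫(-4/(x - 3)) dx + ∫(4/(x + 5)) dx.
Step 2. Evaluate the standard form [assuming x > 3]: now -4*log(x - 3) + ∫(4/(x + 5)) dx.
Step 3. Evaluate the standard form [assuming x > -5]: now -4*log(x - 3) + 4*log(x + 5).
Answer: -4*log(x - 3) + 4*log(x + 5).


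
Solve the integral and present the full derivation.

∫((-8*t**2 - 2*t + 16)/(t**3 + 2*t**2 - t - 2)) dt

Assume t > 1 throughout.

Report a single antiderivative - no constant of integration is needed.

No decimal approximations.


Step 1. Decompose ∫((-8*t**2 - 2*t + 16)/(t**3 + 2*t**2 - t - 2)) dt by partial fractions, (-8*t**2 - 2*t + 16)/(t**3 + 2*t**2 - t - 2) = -4/(t + 2) - 5/(t + 1) + 1/(t - 1): now ∫(1/(t - 1)) dt + ∫(-5/(t + 1)) dt + ∫(-4/(t + 2)) dt.
Step 2. Evaluate the standard form [assuming t > -1]: now -5*log(t + 1) + ∫(1/(t - 1)) dt + ∫(-4/(t + 2)) dt.
Step 3. Evaluate the standard form [assuming t > -2]: now -5*log(t + 1) - 4*log(t + 2) + ∫(1/(t - 1)) dt.
Step 4. Evaluate the standard form [assuming t > 1]: now log(t - 1) - 5*log(t + 1) - 4*log(t + 2).
Answer: log(t - 1) - 5*log(t + 1) - 4*log(t + 2).


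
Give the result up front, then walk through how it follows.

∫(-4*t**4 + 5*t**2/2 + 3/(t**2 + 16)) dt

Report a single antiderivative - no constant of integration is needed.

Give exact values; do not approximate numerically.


The answer is -4*t**5/5 + 5*t**3/6 + 3*atan(t/4)/4.
Step 1. Rewrite: now ∫(5*t**2/2) dt + ∫(-4*t**4) dt + ∫(3/(t**2 + 16)) dt.
Step 2. Evaluate the standard form: now -4*t**5/5 + ∫(5*t**2/2) dt + ∫(3/(t**2 + 16)) dt.
Step 3. Evaluate the standard form: now -4*t**5/5 + 3*atan(t/4)/4 + ∫(5*t**2/2) dt.
Step 4. Evaluate the standard form: now -4*t**5/5 + 5*t**3/6 + 3*atan(t/4)/4.
Answer: -4*t**5/5 + 5*t**3/6 + 3*atan(t/4)/4.


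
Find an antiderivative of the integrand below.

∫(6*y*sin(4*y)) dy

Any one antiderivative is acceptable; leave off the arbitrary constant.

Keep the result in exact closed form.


Answer: -3*y*cos(4*y)/2 + 3*sin(4*y)/8.


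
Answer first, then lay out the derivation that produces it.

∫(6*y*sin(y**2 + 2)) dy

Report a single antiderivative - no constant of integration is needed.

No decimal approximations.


The answer is -3*cos(y**2 + 2).
Step 1. Substitute u = y**2 + 2, turning ∫(6*y*sin(y**2 + 2)) dy into ∫(3*sin(u)) du: now ∫(3*sin(u)) du.
Step 2. Evaluate the standard form: now -3*cos(u).
Step 3. Substitute back u = y**2 + 2: now -3*cos(y**2 + 2).
Answer: -3*cos(y**2 + 2).


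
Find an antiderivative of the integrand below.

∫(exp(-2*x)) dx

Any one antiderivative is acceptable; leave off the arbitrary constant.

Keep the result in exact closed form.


Answer: -exp(-2*x)/2.


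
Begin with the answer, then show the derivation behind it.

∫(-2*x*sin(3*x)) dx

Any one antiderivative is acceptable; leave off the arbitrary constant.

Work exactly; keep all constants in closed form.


The answer is 2*x*cos(3*x)/3 - 2*sin(3*x)/9.
Step 1. Integrate ∫(-2*x*sin(3*x)) dx by parts with u = x, dv = (-2*sin(3*x)) dx, so v = 2*cos(3*x)/3: now 2*x*cos(3*x)/3 + ∫(-2*cos(3*x)/3) dx.
Step 2. Evaluate the standard form: now 2*x*cos(3*x)/3 - 2*sin(3*x)/9.
Answer: 2*x*cos(3*x)/3 - 2*sin(3*x)/9.


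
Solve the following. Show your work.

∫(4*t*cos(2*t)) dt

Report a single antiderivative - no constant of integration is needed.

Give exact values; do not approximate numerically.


Step 1. Integrate ∫(4*t*cos(2*t)) dt by parts with u = t, dv = (4*cos(2*t)) dt, so v = 2*sin(2*t): now 2*t*sin(2*t) + ∫(-2*sin(2*t)) dt.
Step 2. Evaluate the standard form: now 2*t*sin(2*t) + cos(2*t).
Answer: 2*t*sin(2*t) + cos(2*t).


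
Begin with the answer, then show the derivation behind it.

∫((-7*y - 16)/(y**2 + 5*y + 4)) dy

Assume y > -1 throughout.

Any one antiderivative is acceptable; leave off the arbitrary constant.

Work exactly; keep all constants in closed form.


The answer is -3*log(y + 1) - 4*log(y + 4).
Step 1. Decompose ∫((-7*y - 16)/(y**2 + 5*y + 4)) dy by partial fractions, (-7*y - 16)/(y**2 + 5*y + 4) = -4/(y + 4) - 3/(y + 1): now ∫(-3/(y + 1)) dy + ∫(-4/(y + 4)) dy.
Step 2. Evaluate the standard form [assuming y > -4]: now -4*log(y + 4) + ∫(-3/(y + 1)) dy.
Step 3. Evaluate the standard form [assuming y > -1]: now -3*log(y + 1) - 4*log(y + 4).
Answer: -3*log(y + 1) - 4*log(y + 4).


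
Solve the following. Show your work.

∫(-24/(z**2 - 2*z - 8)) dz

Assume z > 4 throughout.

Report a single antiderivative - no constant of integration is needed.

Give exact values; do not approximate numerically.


Step 1. Decompose ∫(-24/(z**2 - 2*z - 8)) dz by partial fractions, -24/(z**2 - 2*z - 8) = 4/(z + 2) - 4/(z - 4): now ∫(-4/(z - 4)) dz + ∫(4/(z + 2)) dz.
Step 2. Evaluate the standard form [assuming z > -2]: now 4*log(z + 2) + ∫(-4/(z - 4)) dz.
Step 3. Evaluate the standard form [assuming z > 4]: now -4*log(z - 4) + 4*log(z + 2).
Answer: -4*log(z - 4) + 4*log(z + 2).


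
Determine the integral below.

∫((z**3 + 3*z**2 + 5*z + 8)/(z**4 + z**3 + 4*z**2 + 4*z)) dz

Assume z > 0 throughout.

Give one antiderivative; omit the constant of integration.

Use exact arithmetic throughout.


Answer: 2*log(z) - log(z + 1) + atan(z/2)/2.


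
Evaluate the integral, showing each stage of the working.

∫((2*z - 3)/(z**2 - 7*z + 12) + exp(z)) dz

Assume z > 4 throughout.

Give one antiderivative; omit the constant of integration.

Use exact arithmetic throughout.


Step 1. Rewrite: now ∫((2*z - 3)/(z**2 - 7*z + 12)) dz + ∫(exp(z)) dz.
Step 2. Decompose ∫((2*z - 3)/(z**2 - 7*z + 12)) dz by partial fractions, (2*z - 3)/(z**2 - 7*z + 12) = -3/(z - 3) + 5/(z - 4): now ∫(5/(z - 4)) dz + ∫(-3/(z - 3)) dz + ∫(exp(z)) dz.
Step 3. Evaluate the standard form [assuming z > 3]: now -3*log(z - 3) + ∫(5/(z - 4)) dz + ∫(exp(z)) dz.
Step 4. Evaluate the standard form [assuming z > 4]: now 5*log(z - 4) - 3*log(z - 3) + ∫(exp(z)) dz.
Step 5. Evaluate the standard form: now exp(z) + 5*log(z - 4) - 3*log(z - 3).
Answer: exp(z) + 5*log(z - 4) - 3*log(z - 3).


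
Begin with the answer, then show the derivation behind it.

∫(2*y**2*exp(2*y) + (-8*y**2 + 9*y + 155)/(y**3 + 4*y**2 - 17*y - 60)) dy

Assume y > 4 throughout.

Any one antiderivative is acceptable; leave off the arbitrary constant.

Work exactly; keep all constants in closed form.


The answer is y**2*exp(2*y) - y*exp(2*y) + exp(2*y)/2 + log(y - 4) - 4*log(y + 3) - 5*log(y + 5).
Step 1. Rewrite: now ∫(2*y**2*exp(2*y)) dy + ∫((-8*y**2 + 9*y + 155)/(y**3 + 4*y**2 - 17*y - 60)) dy.
Step 2. Integrate ∫(2*y**2*exp(2*y)) dy by parts with u = y**2, dv = (2*exp(2*y)) dy, so v = exp(2*y): now y**2*exp(2*y) + ∫(-2*y*exp(2*y)) dy + ∫((-8*y**2 + 9*y + 155)/(y**3 + 4*y**2 - 17*y - 60)) dy.
Step 3. Integrate ∫(-2*y*exp(2*y)) dy by parts with u = y, dv = (-2*exp(2*y)) dy, so v = -exp(2*y): now y**2*exp(2*y) - y*exp(2*y) + ∫((-8*y**2 + 9*y + 155)/(y**3 + 4*y**2 - 17*y - 60)) dy + ∫(exp(2*y)) dy.
Step 4. Evaluate the standard form: now y**2*exp(2*y) - y*exp(2*y) + exp(2*y)/2 + ∫((-8*y**2 + 9*y + 155)/(y**3 + 4*y**2 - 17*y - 60)) dy.
Step 5. Decompose ∫((-8*y**2 + 9*y + 155)/(y**3 + 4*y**2 - 17*y - 60)) dy by partial fractions, (-8*y**2 + 9*y + 155)/(y**3 + 4*y**2 - 17*y - 60) = -5/(y + 5) - 4/(y + 3) + 1/(y - 4): now y**2*exp(2*y) - y*exp(2*y) + exp(2*y)/2 + ∫(1/(y - 4)) dy + ∫(-4/(y + 3)) dy + ∫(-5/(y + 5)) dy.
Step 6. Evaluate the standard form [assuming y > -3]: now y**2*exp(2*y) - y*exp(2*y) + exp(2*y)/2 - 4*log(y + 3) + ∫(1/(y - 4)) dy + ∫(-5/(y + 5)) dy.
Step 7. Evaluate the standard form [assuming y > 4]: now y**2*exp(2*y) - y*exp(2*y) + exp(2*y)/2 + log(y - 4) - 4*log(y + 3) + ∫(-5/(y + 5)) dy.
Step 8. Evaluate the standard form [assuming y > -5]: now y**2*exp(2*y) - y*exp(2*y) + exp(2*y)/2 + log(y - 4) - 4*log(y + 3) - 5*log(y + 5).
Answer: y**2*exp(2*y) - y*exp(2*y) + exp(2*y)/2 + log(y - 4) - 4*log(y + 3) - 5*log(y + 5).


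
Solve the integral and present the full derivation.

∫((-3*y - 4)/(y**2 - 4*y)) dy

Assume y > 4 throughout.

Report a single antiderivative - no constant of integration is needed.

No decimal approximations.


Step 1. Decompose ∫((-3*y - 4)/(y**2 - 4*y)) dy by partial fractions, (-3*y - 4)/(y**2 - 4*y) = -4/(y - 4) + 1/y: now ∫(1/y) dy + ∫(-4/(y - 4)) dy.
Step 2. Evaluate the standard form [assuming y > 0]: now log(y) + ∫(-4/(y - 4)) dy.
Step 3. Evaluate the standard form [assuming y > 4]: now log(y) - 4*log(y - 4).
Answer: log(y) - 4*log(y - 4).


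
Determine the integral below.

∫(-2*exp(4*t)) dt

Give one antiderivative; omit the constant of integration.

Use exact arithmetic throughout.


Answer: -exp(4*t)/2.


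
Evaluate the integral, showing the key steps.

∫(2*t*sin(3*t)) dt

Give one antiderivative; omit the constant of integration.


Step 1. Integrate ∫(2*t*sin(3*t)) dt by parts with u = t, dv = (2*sin(3*t)) dt, so v = -2*cos(3*t)/3: now -2*t*cos(3*t)/3 + ∫(2*cos(3*t)/3) dt.
Step 2. Evaluate the standard form: now -2*t*cos(3*t)/3 + 2*sin(3*t)/9.
Answer: -2*t*cos(3*t)/3 + 2*sin(3*t)/9.


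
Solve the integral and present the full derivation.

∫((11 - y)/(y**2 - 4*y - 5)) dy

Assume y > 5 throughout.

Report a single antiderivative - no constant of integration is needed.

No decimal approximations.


Step 1. Decompose ∫((11 - y)/(y**2 - 4*y - 5)) dy by partial fractions, (11 - y)/(y**2 - 4*y - 5) = -2/(y + 1) + 1/(y - 5): now ∫(1/(y - 5)) dy + ∫(-2/(y + 1)) dy.
Step 2. Evaluate the standard form [assuming y > 5]: now log(y - 5) + ∫(-2/(y + 1)) dy.
Step 3. Evaluate the standard form [assuming y > -1]: now log(y - 5) - 2*log(y + 1).
Answer: log(y - 5) - 2*log(y + 1).


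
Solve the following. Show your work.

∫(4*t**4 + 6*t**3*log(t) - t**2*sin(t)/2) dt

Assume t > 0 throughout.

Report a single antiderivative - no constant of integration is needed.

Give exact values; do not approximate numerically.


Step 1. Rewrite: now ∫(4*t**4) dt + ∫(-t**2*sin(t)/2) dt + ∫(6*t**3*log(t)) dt.
Step 2. Integrate ∫(6*t**3*log(t)) dt by parts with u = log(t), dv = (6*t**3) dt, so v = 3*t**4/2 [assuming t > 0]: now 3*t**4*log(t)/2 + ∫(-3*t**3/2) dt + ∫(4*t**4) dt + ∫(-t**2*sin(t)/2) dt.
Step 3. Evaluate the standard form: now 3*t**4*log(t)/2 - 3*t**4/8 + ∫(4*t**4) dt + ∫(-t**2*sin(t)/2) dt.
Step 4. Integrate ∫(-t**2*sin(t)/2) dt by parts with u = t**2, dv = (-sin(t)/2) dt, so v = cos(t)/2: now 3*t**4*log(t)/2 - 3*t**4/8 + t**2*cos(t)/2 + ∫(4*t**4) dt + ∫(-t*cos(t)) dt.
Step 5. Integrate ∫(-t*cos(t)) dt by parts with u = t, dv = (-cos(t)) dt, so v = -sin(t): now 3*t**4*log(t)/2 - 3*t**4/8 + t**2*cos(t)/2 - t*sin(t) + ∫(4*t**4) dt + ∫(sin(t)) dt.
Step 6. Evaluate the standard form: now 3*t**4*log(t)/2 - 3*t**4/8 + t**2*cos(t)/2 - t*sin(t) - cos(t) + ∫(4*t**4) dt.
Step 7. Evaluate the standard form: now 4*t**5/5 + 3*t**4*log(t)/2 - 3*t**4/8 + t**2*cos(t)/2 - t*sin(t) - cos(t).
Answer: 4*t**5/5 + 3*t**4*log(t)/2 - 3*t**4/8 + t**2*cos(t)/2 - t*sin(t) - cos(t).


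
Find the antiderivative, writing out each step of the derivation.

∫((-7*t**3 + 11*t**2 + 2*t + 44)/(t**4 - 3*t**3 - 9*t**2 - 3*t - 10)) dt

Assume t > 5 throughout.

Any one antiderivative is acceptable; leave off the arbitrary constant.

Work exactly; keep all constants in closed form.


Step 1. Decompose ∫((-7*t**3 + 11*t**2 + 2*t + 44)/(t**4 - 3*t**3 - 9*t**2 - 3*t - 10)) dt by partial fractions, (-7*t**3 + 11*t**2 + 2*t + 44)/(t**4 - 3*t**3 - 9*t**2 - 3*t - 10) = -3/(t**2 + 1) - 4/(t + 2) - 3/(t - 5): now ∫(-3/(t - 5)) dt + ∫(-4/(t + 2)) dt + ∫(-3/(t**2 + 1)) dt.
Step 2. Evaluate the standard form [assuming t > -2]: now -4*log(t + 2) + ∫(-3/(t - 5)) dt + ∫(-3/(t**2 + 1)) dt.
Step 3. Evaluate the standard form [assuming t > 5]: now -3*log(t - 5) - 4*log(t + 2) + ∫(-3/(t**2 + 1)) dt.
Step 4. Evaluate the standard form: now -3*log(t - 5) - 4*log(t + 2) - 3*atan(t).
Answer: -3*log(t - 5) - 4*log(t + 2) - 3*atan(t).


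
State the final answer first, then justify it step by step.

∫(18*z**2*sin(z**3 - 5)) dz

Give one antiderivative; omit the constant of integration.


The answer is -6*cos(z**3 - 5).
Step 1. Substitute u = z**3 - 5, turning ∫(18*z**2*sin(z**3 - 5)) dz into ∫(6*sin(u)) du: now ∫(6*sin(u)) du.
Step 2. Evaluate the standard form: now -6*cos(u).
Step 3. Substitute back u = z**3 - 5: now -6*cos(z**3 - 5).
Answer: -6*cos(z**3 - 5).


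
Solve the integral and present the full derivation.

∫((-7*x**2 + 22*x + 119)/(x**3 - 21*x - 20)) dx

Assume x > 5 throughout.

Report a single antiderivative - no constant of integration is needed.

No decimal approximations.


Step 1. Decompose ∫((-7*x**2 + 22*x + 119)/(x**3 - 21*x - 20)) dx by partial fractions, (-7*x**2 + 22*x + 119)/(x**3 - 21*x - 20) = -3/(x + 4) - 5/(x + 1) + 1/(x - 5): now ∫(1/(x - 5)) dx + ∫(-5/(x + 1)) dx + ∫(-3/(x + 4)) dx.
Step 2. Evaluate the standard form [assuming x > -4]: now -3*log(x + 4) + ∫(1/(x - 5)) dx + ∫(-5/(x + 1)) dx.
Step 3. Evaluate the standard form [assuming x > 5]: now log(x - 5) - 3*log(x + 4) + ∫(-5/(x + 1)) dx.
Step 4. Evaluate the standard form [assuming x > -1]: now log(x - 5) - 5*log(x + 1) - 3*log(x + 4).
Answer: log(x - 5) - 5*log(x + 1) - 3*log(x + 4).


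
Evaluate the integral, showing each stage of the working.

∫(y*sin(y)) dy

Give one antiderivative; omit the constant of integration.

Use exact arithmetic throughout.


Step 1. Integrate ∫(y*sin(y)) dy by parts with u = y, dv = (sin(y)) dy, so v = -cos(y): now -y*cos(y) + ∫(cos(y)) dy.
Step 2. Evaluate the standard form: now -y*cos(y) + sin(y).
Answer: -y*cos(y) + sin(y).


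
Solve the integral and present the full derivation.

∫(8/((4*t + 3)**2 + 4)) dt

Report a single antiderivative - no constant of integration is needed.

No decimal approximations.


Step 1. Substitute u = 4*t + 3, turning ∫(8/((4*t + 3)**2 + 4)) dt into ∫(2/(u**2 + 4)) du: now ∫(2/(u**2 + 4)) du.
Step 2. Evaluate the standard form: now atan(u/2).
Step 3. Substitute back u = 4*t + 3: now atan(2*t + 3/2).
Answer: atan(2*t + 3/2).


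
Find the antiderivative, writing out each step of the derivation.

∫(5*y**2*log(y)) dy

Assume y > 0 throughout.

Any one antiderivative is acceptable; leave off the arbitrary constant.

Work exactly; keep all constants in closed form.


Step 1. Integrate ∫(5*y**2*log(y)) dy by parts with u = log(y), dv = (5*y**2) dy, so v = 5*y**3/3 [assuming y > 0]: now 5*y**3*log(y)/3 + ∫(-5*y**2/3) dy.
Step 2. Evaluate the standard form: now 5*y**3*log(y)/3 - 5*y**3/9.
Answer: 5*y**3*log(y)/3 - 5*y**3/9.


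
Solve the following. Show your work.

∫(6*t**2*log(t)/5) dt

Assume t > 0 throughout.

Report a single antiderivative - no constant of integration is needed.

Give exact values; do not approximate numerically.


Step 1. Integrate ∫(6*t**2*log(t)/5) dt by parts with u = log(t), dv = (6*t**2/5) dt, so v = 2*t**3/5 [assuming t > 0]: now 2*t**3*log(t)/5 + ∫(-2*t**2/5) dt.
Step 2. Evaluate the standard form: now 2*t**3*log(t)/5 - 2*t**3/15.
Answer: 2*t**3*log(t)/5 - 2*t**3/15.


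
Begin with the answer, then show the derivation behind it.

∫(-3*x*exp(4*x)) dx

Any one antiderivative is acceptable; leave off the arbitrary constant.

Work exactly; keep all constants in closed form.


The answer is -3*x*exp(4*x)/4 + 3*exp(4*x)/16.
Step 1. Integrate ∫(-3*x*exp(4*x)) dx by parts with u = x, dv = (-3*exp(4*x)) dx, so v = -3*exp(4*x)/4: now -3*x*exp(4*x)/4 + ∫(3*exp(4*x)/4) dx.
Step 2. Evaluate the standard form: now -3*x*exp(4*x)/4 + 3*exp(4*x)/16.
Answer: -3*x*exp(4*x)/4 + 3*exp(4*x)/16.


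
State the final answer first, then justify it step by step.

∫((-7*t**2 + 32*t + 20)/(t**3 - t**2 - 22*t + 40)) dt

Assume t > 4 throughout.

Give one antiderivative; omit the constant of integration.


The answer is 2*log(t - 4) - 4*log(t - 2) - 5*log(t + 5).
Step 1. Decompose ∫((-7*t**2 + 32*t + 20)/(t**3 - t**2 - 22*t + 40)) dt by partial fractions, (-7*t**2 + 32*t + 20)/(t**3 - t**2 - 22*t + 40) = -5/(t + 5) - 4/(t - 2) + 2/(t - 4): now ∫(2/(t - 4)) dt + ∫(-4/(t - 2)) dt + ∫(-5/(t + 5)) dt.
Step 2. Evaluate the standard form [assuming t > 2]: now -4*log(t - 2) + ∫(2/(t - 4)) dt + ∫(-5/(t + 5)) dt.
Step 3. Evaluate the standard form [assuming t > 4]: now 2*log(t - 4) - 4*log(t - 2) + ∫(-5/(t + 5)) dt.
Step 4. Evaluate the standard form [assuming t > -5]: now 2*log(t - 4) - 4*log(t - 2) - 5*log(t + 5).
Answer: 2*log(t - 4) - 4*log(t - 2) - 5*log(t + 5).


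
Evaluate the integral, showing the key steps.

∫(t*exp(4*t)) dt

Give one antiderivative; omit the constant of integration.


Step 1. Integrate ∫(t*exp(4*t)) dt by parts with u = t, dv = (exp(4*t)) dt, so v = exp(4*t)/4: now t*exp(4*t)/4 + ∫(-exp(4*t)/4) dt.
Step 2. Evaluate the standard form: now t*exp(4*t)/4 - exp(4*t)/16.
Answer: t*exp(4*t)/4 - exp(4*t)/16.


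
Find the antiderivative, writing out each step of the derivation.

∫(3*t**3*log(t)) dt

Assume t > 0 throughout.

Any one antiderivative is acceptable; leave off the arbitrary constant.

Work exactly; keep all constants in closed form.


Step 1. Integrate ∫(3*t**3*log(t)) dt by parts with u = log(t), dv = (3*t**3) dt, so v = 3*t**4/4 [assuming t > 0]: now 3*t**4*log(t)/4 + ∫(-3*t**3/4) dt.
Step 2. Evaluate the standard form: now 3*t**4*log(t)/4 - 3*t**4/16.
Answer: 3*t**4*log(t)/4 - 3*t**4/16.


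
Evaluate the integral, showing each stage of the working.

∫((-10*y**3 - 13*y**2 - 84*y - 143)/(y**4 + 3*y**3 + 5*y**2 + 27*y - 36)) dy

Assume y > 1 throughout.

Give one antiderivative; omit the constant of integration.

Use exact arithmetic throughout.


Step 1. Decompose ∫((-10*y**3 - 13*y**2 - 84*y - 143)/(y**4 + 3*y**3 + 5*y**2 + 27*y - 36)) dy by partial fractions, (-10*y**3 - 13*y**2 - 84*y - 143)/(y**4 + 3*y**3 + 5*y**2 + 27*y - 36) = 2/(y**2 + 9) - 5/(y + 4) - 5/(y - 1): now ∫(-5/(y - 1)) dy + ∫(-5/(y + 4)) dy + ∫(2/(y**2 + 9)) dy.
Step 2. Evaluate the standard form [assuming y > -4]: now -5*log(y + 4) + ∫(-5/(y - 1)) dy + ∫(2/(y**2 + 9)) dy.
Step 3. Evaluate the standard form [assuming y > 1]: now -5*log(y - 1) - 5*log(y + 4) + ∫(2/(y**2 + 9)) dy.
Step 4. Evaluate the standard form: now -5*log(y - 1) - 5*log(y + 4) + 2*atan(y/3)/3.
Answer: -5*log(y - 1) - 5*log(y + 4) + 2*atan(y/3)/3.


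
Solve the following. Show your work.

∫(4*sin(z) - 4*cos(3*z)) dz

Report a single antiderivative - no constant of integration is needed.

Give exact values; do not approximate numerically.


Step 1. Rewrite: now ∫(4*sin(z)) dz + ∫(-4*cos(3*z)) dz.
Step 2. Evaluate the standard form: now -4*sin(3*z)/3 + ∫(4*sin(z)) dz.
Step 3. Evaluate the standard form: now -4*sin(3*z)/3 - 4*cos(z).
Answer: -4*sin(3*z)/3 - 4*cos(z).


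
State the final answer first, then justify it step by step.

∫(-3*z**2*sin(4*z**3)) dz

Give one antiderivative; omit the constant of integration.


The answer is cos(4*z**3)/4.
Step 1. Substitute u = z**3, turning ∫(-3*z**2*sin(4*z**3)) dz into ∫(-sin(4*u)) du: now ∫(-sin(4*u)) du.
Step 2. Evaluate the standard form: now cos(4*u)/4.
Step 3. Substitute back u = z**3: now cos(4*z**3)/4.
Answer: cos(4*z**3)/4.


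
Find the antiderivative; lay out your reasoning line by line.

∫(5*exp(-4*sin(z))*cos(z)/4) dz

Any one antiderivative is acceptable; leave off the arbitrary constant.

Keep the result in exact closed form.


Step 1. Substitute u = sin(z), turning ∫(5*exp(-4*sin(z))*cos(z)/4) dz into ∫(5*exp(-4*u)/4) du: now ∫(5*exp(-4*u)/4) du.
Step 2. Evaluate the standard form: now -5*exp(-4*u)/16.
Step 3. Substitute back u = sin(z): now -5*exp(-4*sin(z))/16.
Answer: -5*exp(-4*sin(z))/16.


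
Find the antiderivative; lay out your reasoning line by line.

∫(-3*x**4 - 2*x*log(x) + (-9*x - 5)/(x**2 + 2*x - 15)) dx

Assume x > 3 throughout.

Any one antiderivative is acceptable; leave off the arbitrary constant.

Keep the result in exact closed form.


Step 1. Rewrite: now ∫(-3*x**4) dx + ∫(-2*x*log(x)) dx + ∫((-9*x - 5)/(x**2 + 2*x - 15)) dx.
Step 2. Integrate ∫(-2*x*log(x)) dx by parts with u = log(x), dv = (-2*x) dx, so v = -x**2 [assuming x > 0]: now -x**2*log(x) + ∫(x) dx + ∫(-3*x**4) dx + ∫((-9*x - 5)/(x**2 + 2*x - 15)) dx.
Step 3. Evaluate the standard form: now -x**2*log(x) + x**2/2 + ∫(-3*x**4) dx + ∫((-9*x - 5)/(x**2 + 2*x - 15)) dx.
Step 4. Evaluate the standard form: now -3*x**5/5 - x**2*log(x) + x**2/2 + ∫((-9*x - 5)/(x**2 + 2*x - 15)) dx.
Step 5. Decompose ∫((-9*x - 5)/(x**2 + 2*x - 15)) dx by partial fractions, (-9*x - 5)/(x**2 + 2*x - 15) = -5/(x + 5) - 4/(x - 3): now -3*x**5/5 - x**2*log(x) + x**2/2 + ∫(-4/(x - 3)) dx + ∫(-5/(x + 5)) dx.
Step 6. Evaluate the standard form [assuming x > -5]: now -3*x**5/5 - x**2*log(x) + x**2/2 - 5*log(x + 5) + ∫(-4/(x - 3)) dx.
Step 7. Evaluate the standard form [assuming x > 3]: now -3*x**5/5 - x**2*log(x) + x**2/2 - 4*log(x - 3) - 5*log(x + 5).
Answer: -3*x**5/5 - x**2*log(x) + x**2/2 - 4*log(x - 3) - 5*log(x + 5).


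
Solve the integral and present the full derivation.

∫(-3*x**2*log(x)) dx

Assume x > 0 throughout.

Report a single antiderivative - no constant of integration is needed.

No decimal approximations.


Step 1. Integrate ∫(-3*x**2*log(x)) dx by parts with u = log(x), dv = (-3*x**2) dx, so v = -x**3 [assuming x > 0]: now -x**3*log(x) + ∫(x**2) dx.
Step 2. Evaluate the standard form: now -x**3*log(x) + x**3/3.
Answer: -x**3*log(x) + x**3/3.


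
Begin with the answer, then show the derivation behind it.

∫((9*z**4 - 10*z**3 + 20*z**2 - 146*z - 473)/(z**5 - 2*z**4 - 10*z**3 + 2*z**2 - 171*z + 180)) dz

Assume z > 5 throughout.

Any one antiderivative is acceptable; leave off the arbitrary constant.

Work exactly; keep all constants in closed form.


The answer is 3*log(z - 5) + 3*log(z - 1) + 3*log(z + 4) + 2*atan(z/3)/3.
Step 1. Decompose ∫((9*z**4 - 10*z**3 + 20*z**2 - 146*z - 473)/(z**5 - 2*z**4 - 10*z**3 + 2*z**2 - 171*z + 180)) dz by partial fractions, (9*z**4 - 10*z**3 + 20*z**2 - 146*z - 473)/(z**5 - 2*z**4 - 10*z**3 + 2*z**2 - 171*z + 180) = 2/(z**2 + 9) + 3/(z + 4) + 3/(z - 1) + 3/(z - 5): now ∫(3/(z - 5)) dz + ∫(3/(z - 1)) dz + ∫(3/(z + 4)) dz + ∫(2/(z**2 + 9)) dz.
Step 2. Evaluate the standard form [assuming z > 5]: now 3*log(z - 5) + ∫(3/(z - 1)) dz + ∫(3/(z + 4)) dz + ∫(2/(z**2 + 9)) dz.
Step 3. Evaluate the standard form [assuming z > -4]: now 3*log(z - 5) + 3*log(z + 4) + ∫(3/(z - 1)) dz + ∫(2/(z**2 + 9)) dz.
Step 4. Evaluate the standard form [assuming z > 1]: now 3*log(z - 5) + 3*log(z - 1) + 3*log(z + 4) + ∫(2/(z**2 + 9)) dz.
Step 5. Evaluate the standard form: now 3*log(z - 5) + 3*log(z - 1) + 3*log(z + 4) + 2*atan(z/3)/3.
Answer: 3*log(z - 5) + 3*log(z - 1) + 3*log(z + 4) + 2*atan(z/3)/3.


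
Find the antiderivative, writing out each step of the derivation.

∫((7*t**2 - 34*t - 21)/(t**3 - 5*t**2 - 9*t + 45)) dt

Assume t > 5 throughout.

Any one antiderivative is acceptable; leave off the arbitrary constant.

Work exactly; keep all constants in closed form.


Step 1. Decompose ∫((7*t**2 - 34*t - 21)/(t**3 - 5*t**2 - 9*t + 45)) dt by partial fractions, (7*t**2 - 34*t - 21)/(t**3 - 5*t**2 - 9*t + 45) = 3/(t + 3) + 5/(t - 3) - 1/(t - 5): now ∫(-1/(t - 5)) dt + ∫(5/(t - 3)) dt + ∫(3/(t + 3)) dt.
Step 2. Evaluate the standard form [assuming t > -3]: now 3*log(t + 3) + ∫(-1/(t - 5)) dt + ∫(5/(t - 3)) dt.
Step 3. Evaluate the standard form [assuming t > 5]: now -log(t - 5) + 3*log(t + 3) + ∫(5/(t - 3)) dt.
Step 4. Evaluate the standard form [assuming t > 3]: now -log(t - 5) + 5*log(t - 3) + 3*log(t + 3).
Answer: -log(t - 5) + 5*log(t - 3) + 3*log(t + 3).


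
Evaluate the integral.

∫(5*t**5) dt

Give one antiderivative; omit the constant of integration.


Answer: 5*t**6/6.


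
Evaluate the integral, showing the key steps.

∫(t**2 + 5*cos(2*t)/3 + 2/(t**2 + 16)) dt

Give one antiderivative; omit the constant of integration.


Step 1. Rewrite: now ∫(t**2) dt + ∫(2/(t**2 + 16)) dt + ∫(5*cos(2*t)/3) dt.
Step 2. Evaluate the standard form: now t**3/3 + ∫(2/(t**2 + 16)) dt + ∫(5*cos(2*t)/3) dt.
Step 3. Evaluate the standard form: now t**3/3 + atan(t/4)/2 + ∫(5*cos(2*t)/3) dt.
Step 4. Evaluate the standard form: now t**3/3 + 5*sin(2*t)/6 + atan(t/4)/2.
Answer: t**3/3 + 5*sin(2*t)/6 + atan(t/4)/2.


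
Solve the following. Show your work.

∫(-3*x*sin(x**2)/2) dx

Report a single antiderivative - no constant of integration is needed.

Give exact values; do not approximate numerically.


Step 1. Substitute u = x**2, turning ∫(-3*x*sin(x**2)/2) dx into ∫(-3*sin(u)/4) du: now ∫(-3*sin(u)/4) du.
Step 2. Evaluate the standard form: now 3*cos(u)/4.
Step 3. Substitute back u = x**2: now 3*cos(x**2)/4.
Answer: 3*cos(x**2)/4.


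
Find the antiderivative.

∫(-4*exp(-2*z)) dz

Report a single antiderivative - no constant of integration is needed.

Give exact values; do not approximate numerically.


Answer: 2*exp(-2*z).


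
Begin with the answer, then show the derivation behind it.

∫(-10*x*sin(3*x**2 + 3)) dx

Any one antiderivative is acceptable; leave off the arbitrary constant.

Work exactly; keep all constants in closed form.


The answer is 5*cos(3*x**2 + 3)/3.
Step 1. Substitute u = x**2 + 1, turning ∫(-10*x*sin(3*x**2 + 3)) dx into ∫(-5*sin(3*u)) du: now ∫(-5*sin(3*u)) du.
Step 2. Evaluate the standard form: now 5*cos(3*u)/3.
Step 3. Substitute back u = x**2 + 1: now 5*cos(3*x**2 + 3)/3.
Answer: 5*cos(3*x**2 + 3)/3.


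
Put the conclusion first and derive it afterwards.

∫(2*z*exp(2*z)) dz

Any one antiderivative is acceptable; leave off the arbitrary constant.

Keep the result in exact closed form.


The answer is z*exp(2*z) - exp(2*z)/2.
Step 1. Integrate ∫(2*z*exp(2*z)) dz by parts with u = z, dv = (2*exp(2*z)) dz, so v = exp(2*z): now z*exp(2*z) + ∫(-exp(2*z)) dz.
Step 2. Evaluate the standard form: now z*exp(2*z) - exp(2*z)/2.
Answer: z*exp(2*z) - exp(2*z)/2.


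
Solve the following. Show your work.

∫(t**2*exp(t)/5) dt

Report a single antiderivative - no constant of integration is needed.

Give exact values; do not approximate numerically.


Step 1. Integrate ∫(t**2*exp(t)/5) dt by parts with u = t**2, dv = (exp(t)/5) dt, so v = exp(t)/5: now t**2*exp(t)/5 + ∫(-2*t*exp(t)/5) dt.
Step 2. Integrate ∫(-2*t*exp(t)/5) dt by parts with u = t, dv = (-2*exp(t)/5) dt, so v = -2*exp(t)/5: now t**2*exp(t)/5 - 2*t*exp(t)/5 + ∫(2*exp(t)/5) dt.
Step 3. Evaluate the standard form: now t**2*exp(t)/5 - 2*t*exp(t)/5 + 2*exp(t)/5.
Answer: t**2*exp(t)/5 - 2*t*exp(t)/5 + 2*exp(t)/5.


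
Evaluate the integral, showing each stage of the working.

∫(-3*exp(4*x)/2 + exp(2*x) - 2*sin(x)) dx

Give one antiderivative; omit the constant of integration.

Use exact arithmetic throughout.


Step 1. Rewrite: now ∫(exp(2*x)) dx + ∫(-3*exp(4*x)/2) dx + ∫(-2*sin(x)) dx.
Step 2. Evaluate the standard form: now 2*cos(x) + ∫(exp(2*x)) dx + ∫(-3*exp(4*x)/2) dx.
Step 3. Evaluate the standard form: now -3*exp(4*x)/8 + 2*cos(x) + ∫(exp(2*x)) dx.
Step 4. Evaluate the standard form: now -3*exp(4*x)/8 + exp(2*x)/2 + 2*cos(x).
Answer: -3*exp(4*x)/8 + exp(2*x)/2 + 2*cos(x).


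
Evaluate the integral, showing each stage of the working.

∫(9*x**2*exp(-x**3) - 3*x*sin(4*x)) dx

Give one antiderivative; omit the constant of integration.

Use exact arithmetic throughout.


Step 1. Rewrite: now ∫(-3*x*sin(4*x)) dx + ∫(9*x**2*exp(-x**3)) dx.
Step 2. Substitute u = x**3, turning ∫(9*x**2*exp(-x**3)) dx into ∫(3*exp(-u)) du: now ∫(-3*x*sin(4*x)) dx + ∫(3*exp(-u)) du.
Step 3. Evaluate the standard form: now ∫(-3*x*sin(4*x)) dx - 3*exp(-u).
Step 4. Substitute back u = x**3: now ∫(-3*x*sin(4*x)) dx - 3*exp(-x**3).
Step 5. Integrate ∫(-3*x*sin(4*x)) dx by parts with u = x, dv = (-3*sin(4*x)) dx, so v = 3*cos(4*x)/4: now 3*x*cos(4*x)/4 + ∫(-3*cos(4*x)/4) dx - 3*exp(-x**3).
Step 6. Evaluate the standard form: now 3*x*cos(4*x)/4 - 3*sin(4*x)/16 - 3*exp(-x**3).
Answer: 3*x*cos(4*x)/4 - 3*sin(4*x)/16 - 3*exp(-x**3).


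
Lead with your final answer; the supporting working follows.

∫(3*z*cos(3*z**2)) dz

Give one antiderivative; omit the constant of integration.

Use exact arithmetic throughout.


The answer is sin(3*z**2)/2.
Step 1. Substitute u = z**2, turning ∫(3*z*cos(3*z**2)) dz into ∫(3*cos(3*u)/2) du: now ∫(3*cos(3*u)/2) du.
Step 2. Evaluate the standard form: now sin(3*u)/2.
Step 3. Substitute back u = z**2: now sin(3*z**2)/2.
Answer: sin(3*z**2)/2.


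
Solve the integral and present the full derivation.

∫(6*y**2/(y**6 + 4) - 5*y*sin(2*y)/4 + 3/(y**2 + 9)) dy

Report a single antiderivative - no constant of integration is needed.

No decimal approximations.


Step 1. Rewrite: now ∫(-5*y*sin(2*y)/4) dy + ∫(6*y**2/(y**6 + 4)) dy + ∫(3/(y**2 + 9)) dy.
Step 2. Evaluate the standard form: now atan(y/3) + ∫(-5*y*sin(2*y)/4) dy + ∫(6*y**2/(y**6 + 4)) dy.
Step 3. Integrate ∫(-5*y*sin(2*y)/4) dy by parts with u = y, dv = (-5*sin(2*y)/4) dy, so v = 5*cos(2*y)/8: now 5*y*cos(2*y)/8 + atan(y/3) + ∫(6*y**2/(y**6 + 4)) dy + ∫(-5*cos(2*y)/8) dy.
Step 4. Evaluate the standard form: now 5*y*cos(2*y)/8 - 5*sin(2*y)/16 + atan(y/3) + ∫(6*y**2/(y**6 + 4)) dy.
Step 5. Substitute u = y**3, turning ∫(6*y**2/(y**6 + 4)) dy into ∫(2/(u**2 + 4)) du: now 5*y*cos(2*y)/8 - 5*sin(2*y)/16 + atan(y/3) + ∫(2/(u**2 + 4)) du.
Step 6. Evaluate the standard form: now 5*y*cos(2*y)/8 - 5*sin(2*y)/16 + atan(u/2) + atan(y/3).
Step 7. Substitute back u = y**3: now 5*y*cos(2*y)/8 - 5*sin(2*y)/16 + atan(y/3) + atan(y**3/2).
Answer: 5*y*cos(2*y)/8 - 5*sin(2*y)/16 + atan(y/3) + atan(y**3/2).


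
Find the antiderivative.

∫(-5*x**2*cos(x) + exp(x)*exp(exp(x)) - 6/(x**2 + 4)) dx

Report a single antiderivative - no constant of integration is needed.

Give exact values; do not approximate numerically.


Answer: -5*x**2*sin(x) - 10*x*cos(x) + exp(exp(x)) + 10*sin(x) - 3*atan(x/2).


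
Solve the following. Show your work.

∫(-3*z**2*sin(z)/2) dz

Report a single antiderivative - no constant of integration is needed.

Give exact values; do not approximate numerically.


Step 1. Integrate ∫(-3*z**2*sin(z)/2) dz by parts with u = z**2, dv = (-3*sin(z)/2) dz, so v = 3*cos(z)/2: now 3*z**2*cos(z)/2 + ∫(-3*z*cos(z)) dz.
Step 2. Integrate ∫(-3*z*cos(z)) dz by parts with u = z, dv = (-3*cos(z)) dz, so v = -3*sin(z): now 3*z**2*cos(z)/2 - 3*z*sin(z) + ∫(3*sin(z)) dz.
Step 3. Evaluate the standard form: now 3*z**2*cos(z)/2 - 3*z*sin(z) - 3*cos(z).
Answer: 3*z**2*cos(z)/2 - 3*z*sin(z) - 3*cos(z).


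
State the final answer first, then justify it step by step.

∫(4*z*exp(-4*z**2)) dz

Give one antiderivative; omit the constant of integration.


The answer is -exp(-4*z**2)/2.
Step 1. Substitute u = z**2, turning ∫(4*z*exp(-4*z**2)) dz into ∫(2*exp(-4*u)) du: now ∫(2*exp(-4*u)) du.
Step 2. Evaluate the standard form: now -exp(-4*u)/2.
Step 3. Substitute back u = z**2: now -exp(-4*z**2)/2.
Answer: -exp(-4*z**2)/2.


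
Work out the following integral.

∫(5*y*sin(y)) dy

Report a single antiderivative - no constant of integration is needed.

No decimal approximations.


Answer: -5*y*cos(y) + 5*sin(y).


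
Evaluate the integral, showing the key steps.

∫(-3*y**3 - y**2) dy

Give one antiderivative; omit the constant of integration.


Step 1. Rewrite: now ∫(-y**2) dy + ∫(-3*y**3) dy.
Step 2. Evaluate the standard form: now -y**3/3 + ∫(-3*y**3) dy.
Step 3. Evaluate the standard form: now -3*y**4/4 - y**3/3.
Answer: -3*y**4/4 - y**3/3.


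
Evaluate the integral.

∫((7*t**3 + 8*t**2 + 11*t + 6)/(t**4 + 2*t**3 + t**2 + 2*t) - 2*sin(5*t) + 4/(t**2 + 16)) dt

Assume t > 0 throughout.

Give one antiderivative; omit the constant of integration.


Answer: 3*log(t) + 4*log(t + 2) + 2*cos(5*t)/5 + atan(t/4) + 2*atan(t).


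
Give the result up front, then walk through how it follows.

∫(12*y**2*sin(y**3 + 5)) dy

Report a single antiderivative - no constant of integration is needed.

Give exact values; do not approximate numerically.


The answer is -4*cos(y**3 + 5).
Step 1. Substitute u = y**3 + 5, turning ∫(12*y**2*sin(y**3 + 5)) dy into ∫(4*sin(u)) du: now ∫(4*sin(u)) du.
Step 2. Evaluate the standard form: now -4*cos(u).
Step 3. Substitute back u = y**3 + 5: now -4*cos(y**3 + 5).
Answer: -4*cos(y**3 + 5).


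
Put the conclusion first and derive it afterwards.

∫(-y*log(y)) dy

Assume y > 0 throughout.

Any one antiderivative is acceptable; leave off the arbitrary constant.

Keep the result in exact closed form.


The answer is -y**2*log(y)/2 + y**2/4.
Step 1. Integrate ∫(-y*log(y)) dy by parts with u = log(y), dv = (-y) dy, so v = -y**2/2 [assuming y > 0]: now -y**2*log(y)/2 + ∫(y/2) dy.
Step 2. Evaluate the standard form: now -y**2*log(y)/2 + y**2/4.
Answer: -y**2*log(y)/2 + y**2/4.


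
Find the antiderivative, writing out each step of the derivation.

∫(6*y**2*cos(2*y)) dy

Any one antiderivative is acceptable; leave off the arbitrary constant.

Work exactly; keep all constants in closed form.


Step 1. Integrate ∫(6*y**2*cos(2*y)) dy by parts with u = y**2, dv = (6*cos(2*y)) dy, so v = 3*sin(2*y): now 3*y**2*sin(2*y) + ∫(-6*y*sin(2*y)) dy.
Step 2. Integrate ∫(-6*y*sin(2*y)) dy by parts with u = y, dv = (-6*sin(2*y)) dy, so v = 3*cos(2*y): now 3*y**2*sin(2*y) + 3*y*cos(2*y) + ∫(-3*cos(2*y)) dy.
Step 3. Evaluate the standard form: now 3*y**2*sin(2*y) + 3*y*cos(2*y) - 3*sin(2*y)/2.
Answer: 3*y**2*sin(2*y) + 3*y*cos(2*y) - 3*sin(2*y)/2.


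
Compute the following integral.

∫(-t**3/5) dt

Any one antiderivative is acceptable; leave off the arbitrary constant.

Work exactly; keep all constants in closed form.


Answer: -t**4/20.


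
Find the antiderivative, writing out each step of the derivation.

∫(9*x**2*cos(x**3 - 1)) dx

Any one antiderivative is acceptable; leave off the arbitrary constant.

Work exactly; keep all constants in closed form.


Step 1. Substitute u = x**3 - 1, turning ∫(9*x**2*cos(x**3 - 1)) dx into ∫(3*cos(u)) du: now ∫(3*cos(u)) du.
Step 2. Evaluate the standard form: now 3*sin(u).
Step 3. Substitute back u = x**3 - 1: now 3*sin(x**3 - 1).
Answer: 3*sin(x**3 - 1).


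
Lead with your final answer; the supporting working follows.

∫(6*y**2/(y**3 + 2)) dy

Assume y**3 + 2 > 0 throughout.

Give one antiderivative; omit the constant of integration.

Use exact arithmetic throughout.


The answer is 2*log(y**3 + 2).
Step 1. Substitute u = y**3 + 2, turning ∫(6*y**2/(y**3 + 2)) dy into ∫(2/u) du: now ∫(2/u) du.
Step 2. Evaluate the standard form [assuming u > 0]: now 2*log(u).
Step 3. Substitute back u = y**3 + 2: now 2*log(y**3 + 2).
Answer: 2*log(y**3 + 2).


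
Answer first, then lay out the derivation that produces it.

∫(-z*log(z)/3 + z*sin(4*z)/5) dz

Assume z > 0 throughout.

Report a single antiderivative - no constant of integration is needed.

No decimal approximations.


The answer is -z**2*log(z)/6 + z**2/12 - z*cos(4*z)/20 + sin(4*z)/80.
Step 1. Rewrite: now ∫(-z*log(z)/3) dz + ∫(z*sin(4*z)/5) dz.
Step 2. Integrate ∫(-z*log(z)/3) dz by parts with u = log(z), dv = (-z/3) dz, so v = -z**2/6 [assuming z > 0]: now -z**2*log(z)/6 + ∫(z/6) dz + ∫(z*sin(4*z)/5) dz.
Step 3. Evaluate the standard form: now -z**2*log(z)/6 + z**2/12 + ∫(z*sin(4*z)/5) dz.
Step 4. Integrate ∫(z*sin(4*z)/5) dz by parts with u = z, dv = (sin(4*z)/5) dz, so v = -cos(4*z)/20: now -z**2*log(z)/6 + z**2/12 - z*cos(4*z)/20 + ∫(cos(4*z)/20) dz.
Step 5. Evaluate the standard form: now -z**2*log(z)/6 + z**2/12 - z*cos(4*z)/20 + sin(4*z)/80.
Answer: -z**2*log(z)/6 + z**2/12 - z*cos(4*z)/20 + sin(4*z)/80.


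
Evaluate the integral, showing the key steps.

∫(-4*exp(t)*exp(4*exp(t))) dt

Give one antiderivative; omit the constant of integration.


Step 1. Substitute u = exp(t), turning ∫(-4*exp(t)*exp(4*exp(t))) dt into ∫(-4*exp(4*u)) du: now ∫(-4*exp(4*u)) du.
Step 2. Evaluate the standard form: now -exp(4*u).
Step 3. Substitute back u = exp(t): now -exp(4*exp(t)).
Answer: -exp(4*exp(t)).


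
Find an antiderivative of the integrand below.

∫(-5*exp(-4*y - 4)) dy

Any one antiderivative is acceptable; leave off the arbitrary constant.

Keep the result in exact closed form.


Answer: 5*exp(-4*y - 4)/4.


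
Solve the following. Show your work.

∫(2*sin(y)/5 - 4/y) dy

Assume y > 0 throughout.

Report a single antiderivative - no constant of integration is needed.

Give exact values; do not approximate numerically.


Step 1. Rewrite: now ∫(-4/y) dy + ∫(2*sin(y)/5) dy.
Step 2. Evaluate the standard form [assuming y > 0]: now -4*log(y) + ∫(2*sin(y)/5) dy.
Step 3. Evaluate the standard form: now -4*log(y) - 2*cos(y)/5.
Answer: -4*log(y) - 2*cos(y)/5.
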